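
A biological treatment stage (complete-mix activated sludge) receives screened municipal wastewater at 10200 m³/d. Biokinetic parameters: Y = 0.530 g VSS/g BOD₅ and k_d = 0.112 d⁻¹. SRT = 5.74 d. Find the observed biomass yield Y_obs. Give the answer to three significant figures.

The observed yield is Y_obs = Y/(1 + k_d·θ_c) = 0.530 / (1 + 0.112 × 5.74) = 0.530 / 1.643 = 0.3226 g VSS per g BOD₅ removed.

Y_obs ≈ 0.323 g VSS/g BOD₅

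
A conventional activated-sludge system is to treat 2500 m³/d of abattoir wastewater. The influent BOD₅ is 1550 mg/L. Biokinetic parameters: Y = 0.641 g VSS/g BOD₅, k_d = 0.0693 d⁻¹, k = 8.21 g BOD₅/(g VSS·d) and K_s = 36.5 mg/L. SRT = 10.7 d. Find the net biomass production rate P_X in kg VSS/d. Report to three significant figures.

P_X ≈ 1430 kg VSS/d

From the Monod/SRT balance for a CMAS, S = K_s·(1+k_d θ_c)/[θ_c·(Y k − k_d) − 1] = 36.5 × (1 + 0.0693 × 10.7) / [10.7 × (0.641 × 8.21 − 0.0693) − 1] = 63.57 / 54.57 = 1.165 mg/L.
The observed yield is Y_obs = Y/(1 + k_d·θ_c) = 0.641 / (1 + 0.0693 × 10.7) = 0.641 / 1.742 = 0.3681 g VSS per g BOD₅ removed.
Mass of BOD₅ removed per day: Q(S₀ − S) = 2500 × 1549 g/m³ = 3872 kg/d.
P_X = Y_obs · Q(S₀ − S) = 0.3681 × 3872 = 1425 kg VSS/d.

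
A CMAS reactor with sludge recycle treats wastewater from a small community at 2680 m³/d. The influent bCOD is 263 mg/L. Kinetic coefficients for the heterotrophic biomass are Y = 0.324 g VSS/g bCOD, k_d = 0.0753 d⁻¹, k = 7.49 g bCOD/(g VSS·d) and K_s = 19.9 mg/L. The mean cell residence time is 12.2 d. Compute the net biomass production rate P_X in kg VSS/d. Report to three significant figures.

For a completely mixed reactor with recycle the Lawrence–McCarty relation gives S = K_s·(1 + k_d·θ_c) / [θ_c·(Y·k − k_d) − 1] = 19.9 × (1 + 0.0753 × 12.2) / [12.2 × (0.324 × 7.49 − 0.0753) − 1] = 38.18 / 27.69 = 1.379 mg/L.
Observed yield with endogenous decay: Y_obs = Y / (1 + k_d·θ_c) = 0.324 / (1 + 0.0753 × 12.2) = 0.324 / 1.919 = 0.1689 g VSS/g bCOD.
ΔS = 263 − 1.38 = 261.6 mg/L, so the substrate removal rate is 2680 × 261.6/1000 = 701.1 kg bCOD/d.
Biomass produced: P_X = Y_obs·Q·ΔS = 0.1689 × 701.1 ≈ 118.4 kg VSS/d.

P_X ≈ 118 kg VSS/d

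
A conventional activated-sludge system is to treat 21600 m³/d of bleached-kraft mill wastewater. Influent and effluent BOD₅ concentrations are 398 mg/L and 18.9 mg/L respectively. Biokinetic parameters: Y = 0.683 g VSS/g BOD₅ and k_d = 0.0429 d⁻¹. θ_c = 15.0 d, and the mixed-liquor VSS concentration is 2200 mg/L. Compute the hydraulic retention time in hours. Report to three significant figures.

Steady-state biomass mass balance: V·X·(1 + k_d·θ_c) = Y·Q·(S₀ − S)·θ_c, so V = 0.683 × 21600 × (398 − 18.9) × 15.0 / [2200 × (1 + 0.0429 × 15.0)] = 8.39×10^7 / 3616 = 23202 m³.
Hydraulic retention time τ = V/Q = 23202 / 21600 = 1.074 d = 25.78 h.

τ ≈ 25.8 h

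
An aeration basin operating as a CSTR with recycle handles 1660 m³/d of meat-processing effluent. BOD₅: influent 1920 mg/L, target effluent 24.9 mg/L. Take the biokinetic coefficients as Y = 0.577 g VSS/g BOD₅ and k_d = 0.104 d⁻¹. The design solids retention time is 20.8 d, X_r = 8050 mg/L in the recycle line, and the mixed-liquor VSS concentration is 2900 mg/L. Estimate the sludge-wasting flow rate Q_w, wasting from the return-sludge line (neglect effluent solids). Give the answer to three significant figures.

Steady-state biomass mass balance: V·X·(1 + k_d·θ_c) = Y·Q·(S₀ − S)·θ_c, so V = 0.577 × 1660 × (1920 − 24.9) × 20.8 / [2900 × (1 + 0.104 × 20.8)] = 3.78×10^7 / 9173 = 4116 m³.
Wasting from the return line (neglecting effluent solids): Q_w = V·X / (θ_c·X_r) = 4116 × 2900 / (20.8 × 8050) = 71.28 m³/d.

Q_w ≈ 71.3 m³/d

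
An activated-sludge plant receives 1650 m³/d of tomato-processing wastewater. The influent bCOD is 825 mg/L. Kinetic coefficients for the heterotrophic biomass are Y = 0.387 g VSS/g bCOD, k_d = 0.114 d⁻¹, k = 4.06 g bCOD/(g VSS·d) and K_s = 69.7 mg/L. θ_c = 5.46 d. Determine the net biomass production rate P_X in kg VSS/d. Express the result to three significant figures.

For a completely mixed reactor with recycle the Lawrence–McCarty relation gives S = K_s·(1 + k_d·θ_c) / [θ_c·(Y·k − k_d) − 1] = 69.7 × (1 + 0.114 × 5.46) / [5.46 × (0.387 × 4.06 − 0.114) − 1] = 113.1 / 6.956 = 16.26 mg/L.
Correct the yield for decay: Y_obs = Y/(1 + k_d θ_c) = 0.387 / (1 + 0.114 × 5.46) = 0.387 / 1.622 = 0.2385.
ΔS = 825 − 16.3 = 808.7 mg/L, so the substrate removal rate is 1650 × 808.7/1000 = 1334 kg bCOD/d.
P_X = Y_obs · Q(S₀ − S) = 0.2385 × 1334 = 318.3 kg VSS/d.

P_X ≈ 318 kg VSS/d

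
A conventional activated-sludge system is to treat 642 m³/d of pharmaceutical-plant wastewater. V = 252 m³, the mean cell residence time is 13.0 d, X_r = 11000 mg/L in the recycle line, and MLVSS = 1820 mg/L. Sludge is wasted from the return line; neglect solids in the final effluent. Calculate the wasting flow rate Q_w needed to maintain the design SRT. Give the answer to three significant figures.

Q_w = (V·X)/(θ_c X_r) = 252.0 × 1820 / (13.0 × 11000) = 3.207 m³/d.

Q_w ≈ 3.21 m³/d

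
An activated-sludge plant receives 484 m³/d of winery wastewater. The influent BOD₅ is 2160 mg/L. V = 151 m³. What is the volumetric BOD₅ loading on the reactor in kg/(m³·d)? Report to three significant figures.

L_v ≈ 6.92 kg BOD₅/(m³·d)

Volumetric loading L_v = Q·S₀ / V = 484 × 2160 g/m³ / 151.0 m³ = 6923 g/(m³·d) = 6.923 kg BOD₅/(m³·d).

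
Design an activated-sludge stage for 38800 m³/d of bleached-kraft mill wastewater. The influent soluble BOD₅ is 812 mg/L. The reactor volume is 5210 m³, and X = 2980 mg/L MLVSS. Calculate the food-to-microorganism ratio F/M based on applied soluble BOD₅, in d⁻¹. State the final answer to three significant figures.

Food-to-microorganism ratio F/M = Q S₀ / (V X) = 38800 × 812 / (5210 × 2980) = 2.029 d⁻¹.

F/M ≈ 2.03 d⁻¹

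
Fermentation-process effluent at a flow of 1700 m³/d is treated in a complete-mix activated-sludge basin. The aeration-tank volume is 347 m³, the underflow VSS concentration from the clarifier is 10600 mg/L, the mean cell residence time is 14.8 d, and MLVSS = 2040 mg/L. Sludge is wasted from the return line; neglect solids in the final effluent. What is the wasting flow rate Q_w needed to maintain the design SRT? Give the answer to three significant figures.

Q_w ≈ 4.51 m³/d

θ_c = V·X/(Q_w·X_r) when wasting from the recycle, so Q_w = V·X/(θ_c·X_r) = 347.0 × 2040 / (14.8 × 10600) = 4.512 m³/d.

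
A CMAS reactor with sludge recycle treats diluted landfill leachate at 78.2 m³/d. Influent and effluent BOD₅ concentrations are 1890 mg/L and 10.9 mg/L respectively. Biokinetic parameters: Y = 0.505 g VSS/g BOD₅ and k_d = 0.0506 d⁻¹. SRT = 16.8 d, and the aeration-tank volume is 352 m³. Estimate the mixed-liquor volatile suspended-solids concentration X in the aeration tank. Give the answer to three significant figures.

X ≈ 1910 mg/L

Solving the biomass balance for X: X = Y Q (S₀−S) θ_c / [V (1+k_d θ_c)] = 0.505 × 78.2 × (1890 − 10.9) × 16.8 / [352 × (1 + 0.0506 × 16.8)] = 1914 mg/L.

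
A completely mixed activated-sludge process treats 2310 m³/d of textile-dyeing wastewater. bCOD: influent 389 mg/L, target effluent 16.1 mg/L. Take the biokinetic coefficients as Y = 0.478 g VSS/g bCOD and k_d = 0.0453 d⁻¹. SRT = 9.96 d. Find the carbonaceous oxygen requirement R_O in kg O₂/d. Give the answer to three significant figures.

Correct the yield for decay: Y_obs = Y/(1 + k_d θ_c) = 0.478 / (1 + 0.0453 × 9.96) = 0.478 / 1.451 = 0.3294.
Mass of bCOD removed per day: Q(S₀ − S) = 2310 × 372.9 g/m³ = 861.4 kg/d.
P_X = Y_obs·Q·(S₀ − S) = 0.3294 × 861.4 = 283.7 kg VSS/d.
Carbonaceous O₂ demand = substrate oxidised − cell-mass equivalent = 861.4 − 1.42 × 283.7 = 458.5 kg O₂/d.

R_O ≈ 458 kg O₂/d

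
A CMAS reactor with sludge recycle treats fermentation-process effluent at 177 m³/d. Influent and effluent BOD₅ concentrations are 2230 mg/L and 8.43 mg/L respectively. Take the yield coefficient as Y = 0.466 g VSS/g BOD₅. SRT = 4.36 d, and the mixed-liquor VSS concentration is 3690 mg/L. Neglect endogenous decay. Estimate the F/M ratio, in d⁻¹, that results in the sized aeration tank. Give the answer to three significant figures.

With k_d = 0 the design equation reduces to V = Y Q (S₀−S) θ_c / X = 0.466 × 177 × (2230 − 8.43) × 4.36 / 3690 = 216.5 m³.
F/M = applied load / biomass = Q·S₀/(V·X) = 177 × 2230 / (216.5 × 3690) = 0.4941 d⁻¹.

F/M ≈ 0.494 d⁻¹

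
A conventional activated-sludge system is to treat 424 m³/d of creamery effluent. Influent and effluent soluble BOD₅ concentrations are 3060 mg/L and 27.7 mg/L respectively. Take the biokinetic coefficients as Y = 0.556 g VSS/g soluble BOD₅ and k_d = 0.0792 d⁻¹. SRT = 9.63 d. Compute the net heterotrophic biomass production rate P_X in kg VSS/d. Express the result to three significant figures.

Correct the yield for decay: Y_obs = Y/(1 + k_d θ_c) = 0.556 / (1 + 0.0792 × 9.63) = 0.556 / 1.763 = 0.3154.
Mass of soluble BOD₅ removed per day: Q(S₀ − S) = 424 × 3032 g/m³ = 1286 kg/d.
P_X = Y_obs · Q(S₀ − S) = 0.3154 × 1286 = 405.5 kg VSS/d.

P_X ≈ 406 kg VSS/d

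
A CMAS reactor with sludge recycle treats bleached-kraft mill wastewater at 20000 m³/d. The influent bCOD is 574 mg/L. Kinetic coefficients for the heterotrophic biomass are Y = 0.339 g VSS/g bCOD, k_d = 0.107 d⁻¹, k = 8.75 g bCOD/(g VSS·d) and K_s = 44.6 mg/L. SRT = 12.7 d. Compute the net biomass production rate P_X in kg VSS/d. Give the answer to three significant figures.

P_X ≈ 1640 kg VSS/d

From the Monod/SRT balance for a CMAS, S = K_s·(1+k_d θ_c)/[θ_c·(Y k − k_d) − 1] = 44.6 × (1 + 0.107 × 12.7) / [12.7 × (0.339 × 8.75 − 0.107) − 1] = 105.2 / 35.31 = 2.979 mg/L.
Correct the yield for decay: Y_obs = Y/(1 + k_d θ_c) = 0.339 / (1 + 0.107 × 12.7) = 0.339 / 2.359 = 0.1437.
Mass of bCOD removed per day: Q(S₀ − S) = 20000 × 571.0 g/m³ = 11420 kg/d.
P_X = Y_obs · Q(S₀ − S) = 0.1437 × 11420 = 1641 kg VSS/d.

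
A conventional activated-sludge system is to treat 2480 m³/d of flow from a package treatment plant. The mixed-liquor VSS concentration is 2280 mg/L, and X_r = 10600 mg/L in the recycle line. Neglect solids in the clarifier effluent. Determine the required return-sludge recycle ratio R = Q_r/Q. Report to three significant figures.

R ≈ 0.274

R = Q_r/Q = X/(X_r − X) = 2280 / (10600 − 2280) = 0.2740.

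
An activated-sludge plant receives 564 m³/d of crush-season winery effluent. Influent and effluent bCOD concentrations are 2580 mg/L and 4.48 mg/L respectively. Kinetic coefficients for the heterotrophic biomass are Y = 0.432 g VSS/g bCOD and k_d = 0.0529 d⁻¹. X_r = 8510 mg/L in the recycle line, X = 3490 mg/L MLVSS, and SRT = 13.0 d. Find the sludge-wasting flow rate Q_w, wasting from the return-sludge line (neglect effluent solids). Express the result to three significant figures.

Steady-state biomass mass balance: V·X·(1 + k_d·θ_c) = Y·Q·(S₀ − S)·θ_c, so V = 0.432 × 564 × (2580 − 4.48) × 13.0 / [3490 × (1 + 0.0529 × 13.0)] = 8.16×10^6 / 5890 = 1385 m³.
Wasting from the return line (neglecting effluent solids): Q_w = V·X / (θ_c·X_r) = 1385 × 3490 / (13.0 × 8510) = 43.69 m³/d.

Q_w ≈ 43.7 m³/d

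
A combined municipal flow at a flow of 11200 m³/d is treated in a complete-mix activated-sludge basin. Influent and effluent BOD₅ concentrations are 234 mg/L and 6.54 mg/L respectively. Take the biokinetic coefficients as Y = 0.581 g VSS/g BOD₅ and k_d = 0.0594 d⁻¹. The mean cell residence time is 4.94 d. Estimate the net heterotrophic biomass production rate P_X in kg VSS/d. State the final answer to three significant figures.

P_X ≈ 1140 kg VSS/d

Y_obs = Y / (1 + k_d θ_c) = 0.581 / (1 + 0.0594 × 4.94) = 0.581 / 1.293 = 0.4492.
Substrate removed = Q·(S₀ − S) = 11200 m³/d × (234 − 6.54) g/m³ = 2.55×10^6 g/d = 2548 kg/d.
P_X = Y_obs · Q(S₀ − S) = 0.4492 × 2548 = 1144 kg VSS/d.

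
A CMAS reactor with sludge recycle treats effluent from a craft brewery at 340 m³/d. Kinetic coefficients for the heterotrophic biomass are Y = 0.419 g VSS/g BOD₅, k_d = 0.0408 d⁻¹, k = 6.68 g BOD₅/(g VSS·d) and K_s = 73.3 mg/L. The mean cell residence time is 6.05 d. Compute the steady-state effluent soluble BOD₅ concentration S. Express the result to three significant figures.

S ≈ 5.83 mg/L

From the Monod/SRT balance for a CMAS, S = K_s·(1+k_d θ_c)/[θ_c·(Y k − k_d) − 1] = 73.3 × (1 + 0.0408 × 6.05) / [6.05 × (0.419 × 6.68 − 0.0408) − 1] = 91.39 / 15.69 = 5.826 mg/L.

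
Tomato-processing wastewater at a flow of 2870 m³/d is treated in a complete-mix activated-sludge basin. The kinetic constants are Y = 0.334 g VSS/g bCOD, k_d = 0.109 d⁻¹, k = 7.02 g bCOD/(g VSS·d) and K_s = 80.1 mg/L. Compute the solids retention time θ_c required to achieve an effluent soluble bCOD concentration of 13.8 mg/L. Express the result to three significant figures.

From 1/θ_c = Y·k·S/(K_s + S) − k_d: Y·k·S/(K_s+S) = 0.334 × 7.02 × 13.8 / (80.1 + 13.8) = 0.3446 d⁻¹.
Then 1/θ_c = μ − k_d = 0.3446 − 0.109 = 0.2356 d⁻¹, giving θ_c = 4.245 d.

θ_c ≈ 4.24 d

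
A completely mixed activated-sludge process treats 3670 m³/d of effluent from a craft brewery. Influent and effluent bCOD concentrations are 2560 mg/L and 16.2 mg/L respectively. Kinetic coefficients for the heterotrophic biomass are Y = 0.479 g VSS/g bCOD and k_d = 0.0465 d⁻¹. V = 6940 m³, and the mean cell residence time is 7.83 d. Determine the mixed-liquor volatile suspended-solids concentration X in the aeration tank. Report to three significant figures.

X = Y·Q·ΔS·θ_c / [V·(1 + k_d θ_c)] = 0.479 × 3670 × (2560 − 16.2) × 7.83 / [6940 × (1 + 0.0465 × 7.83)] = 3699 mg/L.

X ≈ 3700 mg/L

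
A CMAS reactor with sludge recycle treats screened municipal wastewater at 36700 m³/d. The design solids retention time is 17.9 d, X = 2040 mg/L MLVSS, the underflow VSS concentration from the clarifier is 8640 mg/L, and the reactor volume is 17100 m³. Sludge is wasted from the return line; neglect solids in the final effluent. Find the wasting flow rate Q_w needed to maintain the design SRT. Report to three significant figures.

Q_w = (V·X)/(θ_c X_r) = 17100 × 2040 / (17.9 × 8640) = 225.6 m³/d.

Q_w ≈ 226 m³/d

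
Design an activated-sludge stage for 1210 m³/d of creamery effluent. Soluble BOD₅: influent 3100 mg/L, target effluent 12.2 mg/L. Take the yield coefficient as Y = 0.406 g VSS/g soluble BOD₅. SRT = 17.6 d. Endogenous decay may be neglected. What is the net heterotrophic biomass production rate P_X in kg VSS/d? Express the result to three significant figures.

No decay correction is needed, so Y_obs = Y = 0.406.
ΔS = 3100 − 12.2 = 3088 mg/L, so the substrate removal rate is 1210 × 3088/1000 = 3736 kg soluble BOD₅/d.
So the net sludge growth is P_X = 0.4060 × 3736 = 1517 kg VSS/d.

P_X ≈ 1520 kg VSS/d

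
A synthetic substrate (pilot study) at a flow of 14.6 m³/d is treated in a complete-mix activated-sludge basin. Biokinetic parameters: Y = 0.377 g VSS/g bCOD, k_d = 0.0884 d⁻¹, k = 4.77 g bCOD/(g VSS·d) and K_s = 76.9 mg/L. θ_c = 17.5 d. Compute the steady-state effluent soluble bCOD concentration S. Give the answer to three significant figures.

For a completely mixed reactor with recycle the Lawrence–McCarty relation gives S = K_s·(1 + k_d·θ_c) / [θ_c·(Y·k − k_d) − 1] = 76.9 × (1 + 0.0884 × 17.5) / [17.5 × (0.377 × 4.77 − 0.0884) − 1] = 195.9 / 28.92 = 6.772 mg/L.

S ≈ 6.77 mg/L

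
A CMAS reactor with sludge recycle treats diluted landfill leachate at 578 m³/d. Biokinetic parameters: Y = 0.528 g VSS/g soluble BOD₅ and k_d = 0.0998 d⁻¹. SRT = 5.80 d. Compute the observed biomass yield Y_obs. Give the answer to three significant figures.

Correct the yield for decay: Y_obs = Y/(1 + k_d θ_c) = 0.528 / (1 + 0.0998 × 5.80) = 0.528 / 1.579 = 0.3344.

Y_obs ≈ 0.334 g VSS/g soluble BOD₅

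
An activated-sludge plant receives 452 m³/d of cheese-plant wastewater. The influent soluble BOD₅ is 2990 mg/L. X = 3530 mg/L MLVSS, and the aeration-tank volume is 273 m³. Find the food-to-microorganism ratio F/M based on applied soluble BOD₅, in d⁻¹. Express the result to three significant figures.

F/M ≈ 1.40 d⁻¹

Food-to-microorganism ratio F/M = Q S₀ / (V X) = 452 × 2990 / (273.0 × 3530) = 1.402 d⁻¹.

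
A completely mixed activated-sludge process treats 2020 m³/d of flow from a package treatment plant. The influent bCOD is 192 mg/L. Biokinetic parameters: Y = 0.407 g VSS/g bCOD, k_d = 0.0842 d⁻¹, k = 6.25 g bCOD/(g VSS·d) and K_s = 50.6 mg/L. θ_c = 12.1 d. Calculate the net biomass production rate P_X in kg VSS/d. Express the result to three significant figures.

P_X ≈ 76.7 kg VSS/d

For a completely mixed reactor with recycle the Lawrence–McCarty relation gives S = K_s·(1 + k_d·θ_c) / [θ_c·(Y·k − k_d) − 1] = 50.6 × (1 + 0.0842 × 12.1) / [12.1 × (0.407 × 6.25 − 0.0842) − 1] = 102.2 / 28.76 = 3.552 mg/L.
Y_obs = Y / (1 + k_d θ_c) = 0.407 / (1 + 0.0842 × 12.1) = 0.407 / 2.019 = 0.2016.
ΔS = 192 − 3.55 = 188.4 mg/L, so the substrate removal rate is 2020 × 188.4/1000 = 380.7 kg bCOD/d.
Biomass produced: P_X = Y_obs·Q·ΔS = 0.2016 × 380.7 ≈ 76.74 kg VSS/d.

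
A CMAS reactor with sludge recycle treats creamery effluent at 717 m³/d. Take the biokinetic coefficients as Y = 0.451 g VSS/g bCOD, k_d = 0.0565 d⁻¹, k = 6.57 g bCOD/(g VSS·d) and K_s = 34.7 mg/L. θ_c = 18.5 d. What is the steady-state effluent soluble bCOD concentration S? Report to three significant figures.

S ≈ 1.34 mg/L

From the Monod/SRT balance for a CMAS, S = K_s·(1+k_d θ_c)/[θ_c·(Y k − k_d) − 1] = 34.7 × (1 + 0.0565 × 18.5) / [18.5 × (0.451 × 6.57 − 0.0565) − 1] = 70.97 / 52.77 = 1.345 mg/L.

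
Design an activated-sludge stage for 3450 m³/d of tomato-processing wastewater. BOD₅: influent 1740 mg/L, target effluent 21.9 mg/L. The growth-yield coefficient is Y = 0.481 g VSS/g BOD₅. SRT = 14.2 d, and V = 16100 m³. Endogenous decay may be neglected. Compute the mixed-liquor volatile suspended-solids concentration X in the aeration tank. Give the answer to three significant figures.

X = Y·Q·ΔS·θ_c / V = 0.481 × 3450 × (1740 − 21.9) × 14.2 / 16100 = 2515 mg/L.

X ≈ 2510 mg/L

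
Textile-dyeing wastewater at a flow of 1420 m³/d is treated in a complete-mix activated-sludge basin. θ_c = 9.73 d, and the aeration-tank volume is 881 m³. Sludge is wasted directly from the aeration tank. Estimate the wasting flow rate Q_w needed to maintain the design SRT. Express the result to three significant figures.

With mixed-liquor wasting, θ_c = V/Q_w, so Q_w = V/θ_c = 881.0/9.73 = 90.54 m³/d.

Q_w ≈ 90.5 m³/d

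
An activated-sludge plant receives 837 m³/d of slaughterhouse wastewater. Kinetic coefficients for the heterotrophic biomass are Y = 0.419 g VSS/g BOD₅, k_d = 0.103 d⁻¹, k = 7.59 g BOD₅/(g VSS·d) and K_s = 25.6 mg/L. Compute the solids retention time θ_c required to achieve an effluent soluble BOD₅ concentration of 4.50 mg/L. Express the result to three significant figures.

From 1/θ_c = Y·k·S/(K_s + S) − k_d: Y·k·S/(K_s+S) = 0.419 × 7.59 × 4.50 / (25.6 + 4.50) = 0.4754 d⁻¹.
Then 1/θ_c = μ − k_d = 0.4754 − 0.103 = 0.3724 d⁻¹, giving θ_c = 2.685 d.

θ_c ≈ 2.68 d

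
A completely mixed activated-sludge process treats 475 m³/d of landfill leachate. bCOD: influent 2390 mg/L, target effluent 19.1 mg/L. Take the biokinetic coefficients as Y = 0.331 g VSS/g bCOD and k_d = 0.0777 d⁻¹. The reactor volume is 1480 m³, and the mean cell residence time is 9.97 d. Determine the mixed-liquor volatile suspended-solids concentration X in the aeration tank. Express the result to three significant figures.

X ≈ 1410 mg/L

From V·X·(1 + k_d·θ_c) = Y·Q·(S₀ − S)·θ_c: X = 0.331 × 475 × (2390 − 19.1) × 9.97 / [1480 × (1 + 0.0777 × 9.97)] = 1415 mg/L.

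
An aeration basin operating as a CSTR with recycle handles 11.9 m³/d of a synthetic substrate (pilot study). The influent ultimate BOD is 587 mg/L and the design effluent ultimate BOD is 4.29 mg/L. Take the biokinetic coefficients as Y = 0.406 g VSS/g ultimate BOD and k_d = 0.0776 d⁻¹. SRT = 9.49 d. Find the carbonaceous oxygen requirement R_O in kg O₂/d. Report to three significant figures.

R_O ≈ 4.63 kg O₂/d

The observed yield is Y_obs = Y/(1 + k_d·θ_c) = 0.406 / (1 + 0.0776 × 9.49) = 0.406 / 1.736 = 0.2338 g VSS per g ultimate BOD removed.
ΔS = 587 − 4.29 = 582.7 mg/L, so the substrate removal rate is 11.9 × 582.7/1000 = 6.934 kg ultimate BOD/d.
Biomass synthesised: P_X = Y_obs × 6.934 = 1.621 kg VSS/d.
R_O = Q·ΔS − 1.42 P_X = 6.934 − 2.302 = 4.632 kg O₂/d.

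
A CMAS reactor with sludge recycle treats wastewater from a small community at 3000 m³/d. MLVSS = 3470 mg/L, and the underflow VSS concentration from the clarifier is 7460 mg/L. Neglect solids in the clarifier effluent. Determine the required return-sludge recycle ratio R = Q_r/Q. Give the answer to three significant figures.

R = Q_r/Q = X/(X_r − X) = 3470 / (7460 − 3470) = 0.8697.

R ≈ 0.870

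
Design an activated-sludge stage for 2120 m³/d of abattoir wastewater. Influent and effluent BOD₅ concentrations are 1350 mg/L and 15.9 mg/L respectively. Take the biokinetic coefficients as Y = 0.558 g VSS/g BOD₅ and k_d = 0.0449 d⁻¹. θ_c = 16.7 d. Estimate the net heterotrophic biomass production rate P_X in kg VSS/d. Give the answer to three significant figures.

The observed yield is Y_obs = Y/(1 + k_d·θ_c) = 0.558 / (1 + 0.0449 × 16.7) = 0.558 / 1.750 = 0.3189 g VSS per g BOD₅ removed.
Substrate removed = Q·(S₀ − S) = 2120 m³/d × (1350 − 15.9) g/m³ = 2.83×10^6 g/d = 2828 kg/d.
Net biomass production P_X = Y_obs × Q·(S₀ − S) = 0.3189 × 2828 = 901.9 kg VSS/d.

P_X ≈ 902 kg VSS/d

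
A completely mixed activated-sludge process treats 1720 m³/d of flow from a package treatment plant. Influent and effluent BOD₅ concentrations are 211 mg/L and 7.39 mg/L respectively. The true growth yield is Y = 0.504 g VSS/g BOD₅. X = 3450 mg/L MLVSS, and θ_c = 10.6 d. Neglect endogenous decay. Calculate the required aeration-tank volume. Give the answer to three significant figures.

V·X = Y·Q·ΔS·θ_c gives V = 0.504 × 1720 × (211 − 7.39) × 10.6 / 3450 = 542.3 m³.

V ≈ 542 m³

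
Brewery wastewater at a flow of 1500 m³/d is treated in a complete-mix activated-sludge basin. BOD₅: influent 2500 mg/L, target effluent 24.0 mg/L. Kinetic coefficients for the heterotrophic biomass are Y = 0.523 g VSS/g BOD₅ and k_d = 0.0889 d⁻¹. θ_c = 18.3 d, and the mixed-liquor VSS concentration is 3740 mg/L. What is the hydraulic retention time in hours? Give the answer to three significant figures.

From the SRT design equation V = Y Q (S₀−S) θ_c / [X (1 + k_d θ_c)] = 0.523 × 1500 × (2500 − 24.0) × 18.3 / [3740 × (1 + 0.0889 × 18.3)] = 3.55×10^7 / 9824 = 3618 m³.
τ = V/Q = 3618/1500 = 2.412 d, or 57.89 h.

τ ≈ 57.9 h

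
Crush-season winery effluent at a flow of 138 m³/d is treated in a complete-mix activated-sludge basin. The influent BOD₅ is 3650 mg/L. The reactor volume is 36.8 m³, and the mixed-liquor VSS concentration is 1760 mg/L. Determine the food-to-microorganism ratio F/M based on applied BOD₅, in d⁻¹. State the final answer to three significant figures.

F/M ≈ 7.78 d⁻¹

Food-to-microorganism ratio F/M = Q S₀ / (V X) = 138 × 3650 / (36.80 × 1760) = 7.777 d⁻¹.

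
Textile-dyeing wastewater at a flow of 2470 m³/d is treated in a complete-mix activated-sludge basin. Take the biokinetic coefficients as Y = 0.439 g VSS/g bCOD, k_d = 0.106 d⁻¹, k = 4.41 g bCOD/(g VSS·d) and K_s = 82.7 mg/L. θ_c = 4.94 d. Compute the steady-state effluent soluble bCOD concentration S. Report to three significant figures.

S ≈ 15.7 mg/L

Effluent substrate depends only on kinetics and SRT: S = K_s(1 + k_d θ_c) / [θ_c(Yk − k_d) − 1] = 82.7 × (1 + 0.106 × 4.94) / [4.94 × (0.439 × 4.41 − 0.106) − 1] = 126.0 / 8.040 = 15.67 mg/L.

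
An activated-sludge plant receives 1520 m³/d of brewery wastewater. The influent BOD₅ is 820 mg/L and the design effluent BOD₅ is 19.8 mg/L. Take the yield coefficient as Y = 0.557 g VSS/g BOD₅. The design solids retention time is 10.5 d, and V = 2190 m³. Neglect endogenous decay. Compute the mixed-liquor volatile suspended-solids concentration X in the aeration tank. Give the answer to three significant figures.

X ≈ 3250 mg/L

X = Y·Q·ΔS·θ_c / V = 0.557 × 1520 × (820 − 19.8) × 10.5 / 2190 = 3248 mg/L.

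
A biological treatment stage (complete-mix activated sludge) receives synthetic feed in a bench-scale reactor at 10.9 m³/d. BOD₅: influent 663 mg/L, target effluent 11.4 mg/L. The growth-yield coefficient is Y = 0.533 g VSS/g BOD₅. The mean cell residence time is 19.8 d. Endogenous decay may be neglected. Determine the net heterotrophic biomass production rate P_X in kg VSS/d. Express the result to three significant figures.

P_X ≈ 3.79 kg VSS/d

Since k_d ≈ 0, Y_obs = Y = 0.533 g VSS/g BOD₅.
Substrate removed = Q·(S₀ − S) = 10.9 m³/d × (663 − 11.4) g/m³ = 7.1×10^3 g/d = 7.102 kg/d.
Net biomass production P_X = Y_obs × Q·(S₀ − S) = 0.5330 × 7.102 = 3.786 kg VSS/d.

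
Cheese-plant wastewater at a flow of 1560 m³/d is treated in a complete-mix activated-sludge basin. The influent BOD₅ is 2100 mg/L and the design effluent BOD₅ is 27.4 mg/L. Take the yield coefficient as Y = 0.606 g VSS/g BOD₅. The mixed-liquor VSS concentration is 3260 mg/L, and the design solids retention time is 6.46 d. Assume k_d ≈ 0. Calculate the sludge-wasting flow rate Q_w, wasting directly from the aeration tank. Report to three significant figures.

V·X = Y·Q·ΔS·θ_c gives V = 0.606 × 1560 × (2100 − 27.4) × 6.46 / 3260 = 3883 m³.
For wasting at MLVSS concentration, Q_w = V/θ_c = 3883/6.46 = 601.0 m³/d.

Q_w ≈ 601 m³/d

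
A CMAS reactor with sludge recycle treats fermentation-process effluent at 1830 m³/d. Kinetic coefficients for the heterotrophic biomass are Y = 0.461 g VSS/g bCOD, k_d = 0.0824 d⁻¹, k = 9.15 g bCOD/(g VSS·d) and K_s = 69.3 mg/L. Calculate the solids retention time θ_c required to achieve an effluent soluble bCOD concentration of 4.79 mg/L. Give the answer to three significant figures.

From 1/θ_c = Y·k·S/(K_s + S) − k_d: Y·k·S/(K_s+S) = 0.461 × 9.15 × 4.79 / (69.3 + 4.79) = 0.2727 d⁻¹.
1/θ_c = 0.2727 − 0.0824 = 0.1903 d⁻¹, so θ_c = 5.255 d.

θ_c ≈ 5.25 d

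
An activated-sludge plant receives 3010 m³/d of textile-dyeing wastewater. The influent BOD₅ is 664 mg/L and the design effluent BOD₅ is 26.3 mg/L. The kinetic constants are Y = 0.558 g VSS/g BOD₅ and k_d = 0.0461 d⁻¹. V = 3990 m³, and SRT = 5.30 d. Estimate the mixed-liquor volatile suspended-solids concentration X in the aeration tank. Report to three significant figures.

X ≈ 1140 mg/L

X = Y·Q·ΔS·θ_c / [V·(1 + k_d θ_c)] = 0.558 × 3010 × (664 − 26.3) × 5.30 / [3990 × (1 + 0.0461 × 5.30)] = 1143 mg/L.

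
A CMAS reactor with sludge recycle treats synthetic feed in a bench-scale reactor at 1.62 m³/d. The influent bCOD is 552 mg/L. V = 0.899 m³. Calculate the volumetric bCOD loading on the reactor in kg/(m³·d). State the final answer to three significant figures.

L_v = Q S₀ / V = 1.62 × 552 × 10⁻³ / 0.8990 = 0.9947 kg/(m³·d).

L_v ≈ 0.995 kg bCOD/(m³·d)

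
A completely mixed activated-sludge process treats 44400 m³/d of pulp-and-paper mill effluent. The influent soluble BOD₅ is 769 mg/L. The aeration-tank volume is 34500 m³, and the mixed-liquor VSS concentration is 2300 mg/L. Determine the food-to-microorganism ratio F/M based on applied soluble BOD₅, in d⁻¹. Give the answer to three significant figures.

Food-to-microorganism ratio F/M = Q S₀ / (V X) = 44400 × 769 / (34500 × 2300) = 0.4303 d⁻¹.

F/M ≈ 0.430 d⁻¹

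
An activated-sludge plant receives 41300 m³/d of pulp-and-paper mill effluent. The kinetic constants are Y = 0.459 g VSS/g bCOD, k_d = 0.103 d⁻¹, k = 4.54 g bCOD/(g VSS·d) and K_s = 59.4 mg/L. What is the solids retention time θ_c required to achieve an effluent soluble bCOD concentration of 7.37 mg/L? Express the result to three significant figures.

θ_c ≈ 7.87 d

Specific growth rate at S = 7.37 mg/L: μ = YkS/(K_s+S) = 0.459·4.54·7.37/(59.4+7.37) = 0.2300 d⁻¹.
θ_c = 1/(μ − k_d) = 1/(0.2300 − 0.103) = 1/0.1270 = 7.873 d.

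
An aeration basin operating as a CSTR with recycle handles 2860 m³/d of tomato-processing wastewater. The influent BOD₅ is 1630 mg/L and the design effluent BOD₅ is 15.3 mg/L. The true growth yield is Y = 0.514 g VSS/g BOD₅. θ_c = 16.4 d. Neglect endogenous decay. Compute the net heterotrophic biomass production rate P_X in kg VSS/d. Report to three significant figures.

P_X ≈ 2370 kg VSS/d

Since k_d ≈ 0, Y_obs = Y = 0.514 g VSS/g BOD₅.
ΔS = 1630 − 15.3 = 1615 mg/L, so the substrate removal rate is 2860 × 1615/1000 = 4618 kg BOD₅/d.
P_X = Y_obs · Q(S₀ − S) = 0.5140 × 4618 = 2374 kg VSS/d.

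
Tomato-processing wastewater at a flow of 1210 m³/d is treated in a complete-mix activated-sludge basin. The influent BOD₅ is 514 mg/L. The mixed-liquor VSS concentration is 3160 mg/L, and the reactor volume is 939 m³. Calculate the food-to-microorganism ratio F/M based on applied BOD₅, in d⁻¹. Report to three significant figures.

F/M = applied load / biomass = Q·S₀/(V·X) = 1210 × 514 / (939.0 × 3160) = 0.2096 d⁻¹.

F/M ≈ 0.210 d⁻¹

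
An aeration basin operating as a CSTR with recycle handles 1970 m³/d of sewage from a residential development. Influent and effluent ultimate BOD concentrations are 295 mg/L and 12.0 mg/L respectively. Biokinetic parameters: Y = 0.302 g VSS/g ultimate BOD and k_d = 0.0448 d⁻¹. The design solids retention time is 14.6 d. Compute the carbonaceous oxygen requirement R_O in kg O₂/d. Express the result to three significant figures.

The observed yield is Y_obs = Y/(1 + k_d·θ_c) = 0.302 / (1 + 0.0448 × 14.6) = 0.302 / 1.654 = 0.1826 g VSS per g ultimate BOD removed.
Mass of ultimate BOD removed per day: Q(S₀ − S) = 1970 × 283.0 g/m³ = 557.5 kg/d.
Net sludge production P_X = 0.1826 × 557.5 = 101.8 kg VSS/d.
R_O = Q·ΔS − 1.42 P_X = 557.5 − 144.5 = 413.0 kg O₂/d.

R_O ≈ 413 kg O₂/d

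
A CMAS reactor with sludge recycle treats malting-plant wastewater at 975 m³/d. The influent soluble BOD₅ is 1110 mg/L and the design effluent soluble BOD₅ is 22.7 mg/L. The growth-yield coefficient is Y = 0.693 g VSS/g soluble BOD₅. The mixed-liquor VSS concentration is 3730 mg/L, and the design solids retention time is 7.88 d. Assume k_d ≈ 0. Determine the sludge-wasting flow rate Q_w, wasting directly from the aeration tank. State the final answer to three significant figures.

V·X = Y·Q·ΔS·θ_c gives V = 0.693 × 975 × (1110 − 22.7) × 7.88 / 3730 = 1552 m³.
Wasting from the aeration tank: Q_w = V / θ_c = 1552 / 7.88 = 197.0 m³/d.

Q_w ≈ 197 m³/d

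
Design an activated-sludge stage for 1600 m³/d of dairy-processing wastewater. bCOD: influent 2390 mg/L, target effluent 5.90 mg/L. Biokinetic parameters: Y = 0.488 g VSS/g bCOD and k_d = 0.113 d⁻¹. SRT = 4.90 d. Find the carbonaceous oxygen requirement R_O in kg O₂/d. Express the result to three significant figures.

R_O ≈ 2110 kg O₂/d

Observed yield with endogenous decay: Y_obs = Y / (1 + k_d·θ_c) = 0.488 / (1 + 0.113 × 4.90) = 0.488 / 1.554 = 0.3141 g VSS/g bCOD.
ΔS = 2390 − 5.90 = 2384 mg/L, so the substrate removal rate is 1600 × 2384/1000 = 3815 kg bCOD/d.
P_X = Y_obs·Q·(S₀ − S) = 0.3141 × 3815 = 1198 kg VSS/d.
R_O = Q·(S₀ − S) − 1.42·P_X = 3815 − 1.42 × 1198 = 2113 kg O₂/d.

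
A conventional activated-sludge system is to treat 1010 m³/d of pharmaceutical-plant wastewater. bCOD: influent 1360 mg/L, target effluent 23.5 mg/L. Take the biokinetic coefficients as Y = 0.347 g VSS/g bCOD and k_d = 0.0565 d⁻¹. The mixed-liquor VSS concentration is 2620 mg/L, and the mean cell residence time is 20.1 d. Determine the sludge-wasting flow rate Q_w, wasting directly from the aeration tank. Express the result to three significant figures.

Q_w ≈ 83.7 m³/d

Steady-state biomass mass balance: V·X·(1 + k_d·θ_c) = Y·Q·(S₀ − S)·θ_c, so V = 0.347 × 1010 × (1360 − 23.5) × 20.1 / [2620 × (1 + 0.0565 × 20.1)] = 9.41×10^6 / 5595 = 1683 m³.
With mixed-liquor wasting, θ_c = V/Q_w, so Q_w = V/θ_c = 1683/20.1 = 83.71 m³/d.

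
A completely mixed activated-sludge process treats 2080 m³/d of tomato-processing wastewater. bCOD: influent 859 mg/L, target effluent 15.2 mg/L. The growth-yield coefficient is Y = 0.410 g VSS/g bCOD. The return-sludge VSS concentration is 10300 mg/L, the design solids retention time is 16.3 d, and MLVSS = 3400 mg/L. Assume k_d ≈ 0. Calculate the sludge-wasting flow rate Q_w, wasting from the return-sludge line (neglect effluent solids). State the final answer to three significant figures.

Q_w ≈ 69.9 m³/d

With k_d = 0 the design equation reduces to V = Y Q (S₀−S) θ_c / X = 0.410 × 2080 × (859 − 15.2) × 16.3 / 3400 = 3450 m³.
Q_w = (V·X)/(θ_c X_r) = 3450 × 3400 / (16.3 × 10300) = 69.86 m³/d.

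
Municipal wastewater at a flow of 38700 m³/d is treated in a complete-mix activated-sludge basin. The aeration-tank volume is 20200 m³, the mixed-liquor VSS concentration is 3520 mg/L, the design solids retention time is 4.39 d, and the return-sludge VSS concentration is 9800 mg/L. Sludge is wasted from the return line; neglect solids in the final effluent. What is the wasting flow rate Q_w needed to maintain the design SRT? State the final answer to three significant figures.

Q_w = (V·X)/(θ_c X_r) = 20200 × 3520 / (4.39 × 9800) = 1653 m³/d.

Q_w ≈ 1650 m³/d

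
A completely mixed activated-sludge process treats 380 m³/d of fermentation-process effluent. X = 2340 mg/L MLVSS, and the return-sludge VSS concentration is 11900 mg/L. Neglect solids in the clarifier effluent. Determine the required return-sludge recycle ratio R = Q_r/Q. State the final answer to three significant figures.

R ≈ 0.245

Mass balance around the secondary clarifier (neglecting effluent solids): R = X / (X_r − X) = 2340 / (11900 − 2340) = 0.2448.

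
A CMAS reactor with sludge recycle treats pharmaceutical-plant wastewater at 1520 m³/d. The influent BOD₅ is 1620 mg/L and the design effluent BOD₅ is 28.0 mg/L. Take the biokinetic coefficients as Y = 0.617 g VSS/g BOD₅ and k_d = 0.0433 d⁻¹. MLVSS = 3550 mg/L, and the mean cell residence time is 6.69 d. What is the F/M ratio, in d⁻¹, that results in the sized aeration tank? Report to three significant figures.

Steady-state biomass mass balance: V·X·(1 + k_d·θ_c) = Y·Q·(S₀ − S)·θ_c, so V = 0.617 × 1520 × (1620 − 28.0) × 6.69 / [3550 × (1 + 0.0433 × 6.69)] = 9.99×10^6 / 4578 = 2182 m³.
F/M = applied load / biomass = Q·S₀/(V·X) = 1520 × 1620 / (2182 × 3550) = 0.3179 d⁻¹.

F/M ≈ 0.318 d⁻¹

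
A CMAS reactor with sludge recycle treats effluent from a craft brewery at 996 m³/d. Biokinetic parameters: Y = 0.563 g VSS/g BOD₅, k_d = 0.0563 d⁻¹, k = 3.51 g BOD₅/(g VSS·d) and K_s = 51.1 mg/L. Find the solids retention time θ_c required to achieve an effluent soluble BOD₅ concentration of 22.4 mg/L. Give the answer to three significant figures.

θ_c ≈ 1.83 d

At the target effluent, Y k S/(K_s+S) = 0.563×3.51×22.4/73.50 = 0.6022 d⁻¹.
Then 1/θ_c = μ − k_d = 0.6022 − 0.0563 = 0.5459 d⁻¹, giving θ_c = 1.832 d.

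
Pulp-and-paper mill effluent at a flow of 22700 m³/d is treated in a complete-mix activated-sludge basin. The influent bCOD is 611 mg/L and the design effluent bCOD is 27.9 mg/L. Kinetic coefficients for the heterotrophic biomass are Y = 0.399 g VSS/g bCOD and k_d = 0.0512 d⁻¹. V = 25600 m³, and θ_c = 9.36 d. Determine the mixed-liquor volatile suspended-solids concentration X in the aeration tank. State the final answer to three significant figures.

Solving the biomass balance for X: X = Y Q (S₀−S) θ_c / [V (1+k_d θ_c)] = 0.399 × 22700 × (611 − 27.9) × 9.36 / [25600 × (1 + 0.0512 × 9.36)] = 1305 mg/L.

X ≈ 1310 mg/L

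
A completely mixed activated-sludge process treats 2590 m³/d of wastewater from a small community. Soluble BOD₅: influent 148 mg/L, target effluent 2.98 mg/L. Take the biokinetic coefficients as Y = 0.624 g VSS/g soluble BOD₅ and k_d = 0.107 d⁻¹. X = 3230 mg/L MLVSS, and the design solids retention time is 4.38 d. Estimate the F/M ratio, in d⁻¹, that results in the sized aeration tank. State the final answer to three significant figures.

F/M ≈ 0.548 d⁻¹

From the SRT design equation V = Y Q (S₀−S) θ_c / [X (1 + k_d θ_c)] = 0.624 × 2590 × (148 − 2.98) × 4.38 / [3230 × (1 + 0.107 × 4.38)] = 1.03×10^6 / 4744 = 216.4 m³.
F/M = applied load / biomass = Q·S₀/(V·X) = 2590 × 148 / (216.4 × 3230) = 0.5484 d⁻¹.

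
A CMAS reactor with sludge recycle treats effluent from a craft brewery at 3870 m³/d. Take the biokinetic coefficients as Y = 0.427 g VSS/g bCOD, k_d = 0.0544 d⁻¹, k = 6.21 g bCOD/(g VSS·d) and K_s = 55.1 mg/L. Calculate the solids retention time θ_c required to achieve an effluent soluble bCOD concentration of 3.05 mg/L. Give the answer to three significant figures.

θ_c ≈ 11.8 d

Specific growth rate at S = 3.05 mg/L: μ = YkS/(K_s+S) = 0.427·6.21·3.05/(55.1+3.05) = 0.1391 d⁻¹.
1/θ_c = 0.1391 − 0.0544 = 0.08468 d⁻¹, so θ_c = 11.81 d.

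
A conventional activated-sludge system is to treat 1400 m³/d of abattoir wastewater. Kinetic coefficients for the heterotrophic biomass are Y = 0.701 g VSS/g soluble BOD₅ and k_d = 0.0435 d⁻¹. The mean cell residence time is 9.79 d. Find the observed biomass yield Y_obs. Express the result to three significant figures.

The observed yield is Y_obs = Y/(1 + k_d·θ_c) = 0.701 / (1 + 0.0435 × 9.79) = 0.701 / 1.426 = 0.4916 g VSS per g soluble BOD₅ removed.

Y_obs ≈ 0.492 g VSS/g soluble BOD₅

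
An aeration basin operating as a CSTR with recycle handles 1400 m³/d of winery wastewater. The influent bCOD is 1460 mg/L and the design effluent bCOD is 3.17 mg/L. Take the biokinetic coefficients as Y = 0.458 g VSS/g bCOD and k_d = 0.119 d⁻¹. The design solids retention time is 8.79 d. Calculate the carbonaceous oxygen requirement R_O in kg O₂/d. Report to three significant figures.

Y_obs = Y / (1 + k_d θ_c) = 0.458 / (1 + 0.119 × 8.79) = 0.458 / 2.046 = 0.2239.
Q·(S₀ − S) = 1400 × (1460 − 3.17) × 10⁻³ = 2040 kg/d removed.
Biomass synthesised: P_X = Y_obs × 2040 = 456.6 kg VSS/d.
R_O = Q·ΔS − 1.42 P_X = 2040 − 648.3 = 1391 kg O₂/d.

R_O ≈ 1390 kg O₂/d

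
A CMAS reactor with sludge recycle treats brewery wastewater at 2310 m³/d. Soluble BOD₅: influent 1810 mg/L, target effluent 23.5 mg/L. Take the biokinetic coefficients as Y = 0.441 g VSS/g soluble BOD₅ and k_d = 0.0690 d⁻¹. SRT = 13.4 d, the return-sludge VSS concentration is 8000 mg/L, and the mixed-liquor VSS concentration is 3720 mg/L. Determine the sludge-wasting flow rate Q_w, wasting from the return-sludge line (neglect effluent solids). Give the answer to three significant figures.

Q_w ≈ 118 m³/d

Steady-state biomass mass balance: V·X·(1 + k_d·θ_c) = Y·Q·(S₀ − S)·θ_c, so V = 0.441 × 2310 × (1810 − 23.5) × 13.4 / [3720 × (1 + 0.0690 × 13.4)] = 2.44×10^7 / 7160 = 3406 m³.
θ_c = V·X/(Q_w·X_r) when wasting from the recycle, so Q_w = V·X/(θ_c·X_r) = 3406 × 3720 / (13.4 × 8000) = 118.2 m³/d.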